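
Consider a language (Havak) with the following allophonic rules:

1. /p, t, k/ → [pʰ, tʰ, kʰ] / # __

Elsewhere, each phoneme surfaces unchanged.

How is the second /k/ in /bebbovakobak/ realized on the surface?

/k/ (word-final) fails the environment for rule 1, so it stays [k].

[k]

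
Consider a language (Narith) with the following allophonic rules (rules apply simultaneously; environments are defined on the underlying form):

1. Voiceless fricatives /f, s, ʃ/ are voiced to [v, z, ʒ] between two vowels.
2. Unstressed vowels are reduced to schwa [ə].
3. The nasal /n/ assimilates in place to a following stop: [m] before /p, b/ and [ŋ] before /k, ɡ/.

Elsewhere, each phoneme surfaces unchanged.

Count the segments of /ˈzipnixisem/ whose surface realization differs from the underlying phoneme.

4

Segments that undergo a rule: /i/ → [ə] (rule 2); /i/ → [ə] (rule 2); /s/ → [z] (rule 1); /e/ → [ə] (rule 2).
All other segments surface unchanged.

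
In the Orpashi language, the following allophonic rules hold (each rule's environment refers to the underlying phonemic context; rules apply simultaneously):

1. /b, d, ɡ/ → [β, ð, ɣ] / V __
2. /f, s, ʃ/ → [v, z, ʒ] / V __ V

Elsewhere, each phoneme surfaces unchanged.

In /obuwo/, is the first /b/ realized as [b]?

/b/ meets the environment for rule 1 (immediately after a vowel) → [β].
The actual realization is [β], not [b].

No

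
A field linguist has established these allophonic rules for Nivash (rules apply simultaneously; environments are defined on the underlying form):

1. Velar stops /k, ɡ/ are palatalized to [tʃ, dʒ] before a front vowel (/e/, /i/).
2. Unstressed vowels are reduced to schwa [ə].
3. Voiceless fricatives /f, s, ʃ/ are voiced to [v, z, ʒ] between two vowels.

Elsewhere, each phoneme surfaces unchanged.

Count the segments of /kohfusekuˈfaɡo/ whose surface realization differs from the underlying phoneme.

7

Segments that undergo a rule: /o/ → [ə] (rule 2); /u/ → [ə] (rule 2); /s/ → [z] (rule 3); /e/ → [ə] (rule 2); /u/ → [ə] (rule 2); /f/ → [v] (rule 3); /o/ → [ə] (rule 2).
All other segments surface unchanged.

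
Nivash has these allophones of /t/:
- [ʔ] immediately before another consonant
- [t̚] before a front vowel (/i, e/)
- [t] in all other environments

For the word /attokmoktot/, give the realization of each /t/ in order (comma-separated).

Occurrence 1 (position 2): immediately before another consonant → [ʔ].
Occurrence 2 (position 3): no conditioning environment matches → elsewhere allophone [t].
Occurrence 3 (position 9): no conditioning environment matches → elsewhere allophone [t].
Occurrence 4 (position 11): no conditioning environment matches → elsewhere allophone [t].

[ʔ], [t], [t], [t]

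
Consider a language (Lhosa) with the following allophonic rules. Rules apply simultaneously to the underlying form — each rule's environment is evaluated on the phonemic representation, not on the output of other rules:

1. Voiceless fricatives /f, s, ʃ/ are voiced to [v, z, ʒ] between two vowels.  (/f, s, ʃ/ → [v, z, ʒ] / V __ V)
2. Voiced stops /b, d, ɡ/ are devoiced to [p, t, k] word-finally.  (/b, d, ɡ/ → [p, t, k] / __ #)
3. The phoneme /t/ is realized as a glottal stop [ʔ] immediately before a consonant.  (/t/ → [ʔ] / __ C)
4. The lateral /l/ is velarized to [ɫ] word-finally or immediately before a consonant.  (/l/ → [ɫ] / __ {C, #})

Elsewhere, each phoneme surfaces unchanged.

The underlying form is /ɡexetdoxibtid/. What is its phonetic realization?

/ɡ/ (word-initial) fails the environment for rule 2, so it stays [ɡ].
/e/ (between /ɡ/ and /x/): no rule targets it → [e].
/x/ (between /e/ and /e/) is unaffected → [x].
/e/ (between /x/ and /t/) is unaffected → [e].
/t/ — between /e/ and /d/, immediately before a consonant — surfaces as [ʔ] (rule 3).
/d/ (between /t/ and /o/) is in the target of rule 2 but the environment (word-finally) is not met → [d].
/o/ (between /d/ and /x/) is unaffected → [o].
/x/ — not in any rule's target class → [x].
/i/ — not in any rule's target class → [i].
/b/ (between /i/ and /t/) fails the environment for rule 2, so it stays [b].
/t/ — between /b/ and /i/; rule 3 does not apply here → [t].
/i/ stays [i].
Rule 2 applies to /d/ (word-final: word-finally) → [t].

[ɡexeʔdoxibtit]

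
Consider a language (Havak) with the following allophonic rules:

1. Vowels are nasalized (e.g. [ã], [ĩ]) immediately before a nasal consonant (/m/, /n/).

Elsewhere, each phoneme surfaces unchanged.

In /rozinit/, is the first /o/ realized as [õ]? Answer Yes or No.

No

/o/ (between /r/ and /z/) fails the environment for rule 1, so it stays [o].
The actual realization is [o], not [õ].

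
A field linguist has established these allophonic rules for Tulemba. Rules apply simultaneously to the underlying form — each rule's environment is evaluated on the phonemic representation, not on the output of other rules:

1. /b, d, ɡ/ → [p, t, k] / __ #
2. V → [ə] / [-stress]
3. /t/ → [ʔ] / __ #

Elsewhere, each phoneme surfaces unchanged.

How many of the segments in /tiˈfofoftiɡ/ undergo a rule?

Segments that undergo a rule: /i/ → [ə] (rule 2); /o/ → [ə] (rule 2); /i/ → [ə] (rule 2); /ɡ/ → [k] (rule 1).
All other segments surface unchanged.

4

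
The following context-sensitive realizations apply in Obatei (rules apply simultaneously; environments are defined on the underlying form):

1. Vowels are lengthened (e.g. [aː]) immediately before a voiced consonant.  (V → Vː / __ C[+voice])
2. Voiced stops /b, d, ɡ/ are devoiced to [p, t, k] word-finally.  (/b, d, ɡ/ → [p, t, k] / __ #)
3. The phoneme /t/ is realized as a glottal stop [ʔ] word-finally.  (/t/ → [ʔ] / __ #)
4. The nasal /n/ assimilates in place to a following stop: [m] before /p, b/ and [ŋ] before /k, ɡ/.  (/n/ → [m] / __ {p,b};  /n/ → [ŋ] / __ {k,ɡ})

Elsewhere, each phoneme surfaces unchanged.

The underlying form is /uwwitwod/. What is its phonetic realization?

[uːwwitwoːt]

/u/ (word-initial): before a voiced consonant, so rule 1 applies → [uː].
/w/ — not in any rule's target class → [w].
/w/ — not in any rule's target class → [w].
/i/ (between /w/ and /t/) is in the target of rule 1 but the environment (before a voiced consonant) is not met → [i].
/t/ (between /i/ and /w/) is in the target of rule 3 but the environment (word-finally) is not met → [t].
/w/ (between /t/ and /o/): no rule targets it → [w].
/o/ (between /w/ and /d/) occurs before a voiced consonant → [oː] by rule 1.
Rule 2 applies to /d/ (word-final: word-finally) → [t].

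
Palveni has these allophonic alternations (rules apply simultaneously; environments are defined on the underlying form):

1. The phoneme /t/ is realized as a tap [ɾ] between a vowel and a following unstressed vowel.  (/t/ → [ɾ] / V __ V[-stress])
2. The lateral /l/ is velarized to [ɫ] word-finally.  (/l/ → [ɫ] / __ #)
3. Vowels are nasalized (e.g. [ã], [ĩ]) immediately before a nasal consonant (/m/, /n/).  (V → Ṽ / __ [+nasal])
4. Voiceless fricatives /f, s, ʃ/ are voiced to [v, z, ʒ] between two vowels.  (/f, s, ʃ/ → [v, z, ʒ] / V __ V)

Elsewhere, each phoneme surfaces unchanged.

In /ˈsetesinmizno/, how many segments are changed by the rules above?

Segments that undergo a rule: /t/ → [ɾ] (rule 1); /s/ → [z] (rule 4); /i/ → [ĩ] (rule 3).
All other segments surface unchanged.

3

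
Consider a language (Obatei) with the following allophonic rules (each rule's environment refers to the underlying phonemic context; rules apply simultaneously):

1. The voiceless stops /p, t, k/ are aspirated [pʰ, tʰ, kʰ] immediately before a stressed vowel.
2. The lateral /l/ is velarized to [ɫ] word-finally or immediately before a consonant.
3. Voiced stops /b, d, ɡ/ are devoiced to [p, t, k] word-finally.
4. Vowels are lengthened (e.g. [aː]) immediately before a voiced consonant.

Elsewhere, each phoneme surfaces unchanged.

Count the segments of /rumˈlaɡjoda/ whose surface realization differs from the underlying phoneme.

Segments that undergo a rule: /u/ → [uː] (rule 4); /a/ → [aː] (rule 4); /o/ → [oː] (rule 4).
All other segments surface unchanged.

3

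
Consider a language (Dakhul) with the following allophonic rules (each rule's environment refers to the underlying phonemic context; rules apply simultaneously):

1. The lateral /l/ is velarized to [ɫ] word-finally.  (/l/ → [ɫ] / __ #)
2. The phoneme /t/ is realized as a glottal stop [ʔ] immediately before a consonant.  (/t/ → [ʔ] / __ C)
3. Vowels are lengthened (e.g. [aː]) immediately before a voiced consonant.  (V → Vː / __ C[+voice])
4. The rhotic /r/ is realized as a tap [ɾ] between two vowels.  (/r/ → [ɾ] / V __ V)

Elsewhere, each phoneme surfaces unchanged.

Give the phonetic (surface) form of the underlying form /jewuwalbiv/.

/e/ meets the environment for rule 3 (before a voiced consonant) → [eː].
Rule 3 applies to /u/ (between /w/ and /w/: before a voiced consonant) → [uː].
Rule 3 applies to /a/ (between /w/ and /l/: before a voiced consonant) → [aː].
/l/ — between /a/ and /b/; rule 1 does not apply here → [l].
/i/ (between /b/ and /v/) occurs before a voiced consonant → [iː] by rule 3.

[jeːwuːwaːlbiːv]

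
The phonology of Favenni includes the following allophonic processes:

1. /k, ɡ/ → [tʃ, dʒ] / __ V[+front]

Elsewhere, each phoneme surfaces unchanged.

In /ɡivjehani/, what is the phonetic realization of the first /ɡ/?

/ɡ/ — word-initial, before a front vowel — surfaces as [dʒ] (rule 1).

[dʒ]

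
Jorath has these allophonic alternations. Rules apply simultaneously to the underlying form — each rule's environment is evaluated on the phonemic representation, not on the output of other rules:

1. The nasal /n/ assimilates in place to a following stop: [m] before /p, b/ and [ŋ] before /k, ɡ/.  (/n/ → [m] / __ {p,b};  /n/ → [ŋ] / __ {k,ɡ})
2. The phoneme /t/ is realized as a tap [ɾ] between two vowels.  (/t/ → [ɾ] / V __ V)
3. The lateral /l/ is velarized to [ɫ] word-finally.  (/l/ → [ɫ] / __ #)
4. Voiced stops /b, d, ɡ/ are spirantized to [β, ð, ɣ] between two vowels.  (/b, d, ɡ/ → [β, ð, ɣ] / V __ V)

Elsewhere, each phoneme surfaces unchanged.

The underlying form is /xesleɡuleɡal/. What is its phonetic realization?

[xesleɣuleɣaɫ]

/l/ (between /s/ and /e/): rule 3 targets it, but not word-finally → unchanged [l].
/ɡ/ — between /e/ and /u/, between two vowels — surfaces as [ɣ] (rule 4).
/l/ (between /u/ and /e/) fails the environment for rule 3, so it stays [l].
/ɡ/ (between /e/ and /a/) occurs between two vowels → [ɣ] by rule 4.
/l/ (word-final) occurs word-finally → [ɫ] by rule 3.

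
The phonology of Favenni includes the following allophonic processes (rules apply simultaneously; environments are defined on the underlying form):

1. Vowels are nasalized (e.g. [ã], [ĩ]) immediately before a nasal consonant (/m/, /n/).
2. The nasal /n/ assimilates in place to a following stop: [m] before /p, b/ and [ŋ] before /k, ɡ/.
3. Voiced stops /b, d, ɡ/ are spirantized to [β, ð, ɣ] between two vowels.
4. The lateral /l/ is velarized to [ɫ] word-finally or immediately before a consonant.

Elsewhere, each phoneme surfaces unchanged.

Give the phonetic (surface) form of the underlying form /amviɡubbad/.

/a/ — word-initial, before a nasal consonant — surfaces as [ã] (rule 1).
/m/ (between /a/ and /v/) is unaffected → [m].
/v/ (between /m/ and /i/): no rule targets it → [v].
/i/ (between /v/ and /ɡ/) fails the environment for rule 1, so it stays [i].
/ɡ/ (between /i/ and /u/): between two vowels, so rule 3 applies → [ɣ].
/u/ (between /ɡ/ and /b/) is in the target of rule 1 but the environment (before a nasal consonant) is not met → [u].
/b/ (between /u/ and /b/): rule 3 targets it, but not between two vowels → unchanged [b].
/b/ (between /b/ and /a/): rule 3 targets it, but not between two vowels → unchanged [b].
/a/ (between /b/ and /d/) is in the target of rule 1 but the environment (before a nasal consonant) is not met → [a].
/d/ — word-final; rule 3 does not apply here → [d].

[ãmviɣubbad]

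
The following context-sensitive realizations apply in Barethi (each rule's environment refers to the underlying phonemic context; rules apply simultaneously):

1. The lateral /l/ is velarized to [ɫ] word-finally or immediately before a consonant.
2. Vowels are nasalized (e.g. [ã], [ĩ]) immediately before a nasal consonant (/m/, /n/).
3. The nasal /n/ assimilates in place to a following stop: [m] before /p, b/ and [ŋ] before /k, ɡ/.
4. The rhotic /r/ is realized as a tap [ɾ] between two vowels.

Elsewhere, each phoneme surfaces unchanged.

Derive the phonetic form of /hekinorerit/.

[hekĩnoɾeɾit]

/h/ (word-initial) is unaffected → [h].
/e/ (between /h/ and /k/): rule 2 targets it, but not before a nasal consonant → unchanged [e].
/k/ (between /e/ and /i/) is unaffected → [k].
/i/ meets the environment for rule 2 (before a nasal consonant) → [ĩ].
/n/ — between /i/ and /o/; rule 3 does not apply here → [n].
/o/ (between /n/ and /r/) is in the target of rule 2 but the environment (before a nasal consonant) is not met → [o].
/r/ meets the environment for rule 4 (between two vowels) → [ɾ].
/e/ (between /r/ and /r/): rule 2 targets it, but not before a nasal consonant → unchanged [e].
/r/ — between /e/ and /i/, between two vowels — surfaces as [ɾ] (rule 4).
/i/ — between /r/ and /t/; rule 2 does not apply here → [i].
/t/ — not in any rule's target class → [t].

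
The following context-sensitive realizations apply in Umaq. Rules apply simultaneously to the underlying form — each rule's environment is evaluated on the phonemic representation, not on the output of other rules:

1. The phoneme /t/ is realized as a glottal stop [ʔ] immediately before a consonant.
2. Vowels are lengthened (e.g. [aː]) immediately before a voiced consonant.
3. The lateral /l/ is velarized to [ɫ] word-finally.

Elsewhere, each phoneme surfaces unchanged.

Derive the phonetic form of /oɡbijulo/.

Rule 2 applies to /o/ (word-initial: before a voiced consonant) → [oː].
/ɡ/ (between /o/ and /b/) is unaffected → [ɡ].
/b/ — not in any rule's target class → [b].
/i/ (between /b/ and /j/): before a voiced consonant, so rule 2 applies → [iː].
/j/ stays [j].
/u/ (between /j/ and /l/) occurs before a voiced consonant → [uː] by rule 2.
/l/ (between /u/ and /o/) is in the target of rule 3 but the environment (word-finally) is not met → [l].
/o/ (word-final) is in the target of rule 2 but the environment (before a voiced consonant) is not met → [o].

[oːɡbiːjuːlo]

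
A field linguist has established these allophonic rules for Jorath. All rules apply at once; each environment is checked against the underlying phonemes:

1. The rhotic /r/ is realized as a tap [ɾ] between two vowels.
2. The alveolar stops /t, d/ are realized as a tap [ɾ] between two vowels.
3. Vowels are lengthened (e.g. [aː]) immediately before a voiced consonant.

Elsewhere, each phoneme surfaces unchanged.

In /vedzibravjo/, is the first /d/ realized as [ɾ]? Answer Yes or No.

/d/ (between /e/ and /z/) is in the target of rule 2 but the environment (between two vowels) is not met → [d].
The actual realization is [d], not [ɾ].

No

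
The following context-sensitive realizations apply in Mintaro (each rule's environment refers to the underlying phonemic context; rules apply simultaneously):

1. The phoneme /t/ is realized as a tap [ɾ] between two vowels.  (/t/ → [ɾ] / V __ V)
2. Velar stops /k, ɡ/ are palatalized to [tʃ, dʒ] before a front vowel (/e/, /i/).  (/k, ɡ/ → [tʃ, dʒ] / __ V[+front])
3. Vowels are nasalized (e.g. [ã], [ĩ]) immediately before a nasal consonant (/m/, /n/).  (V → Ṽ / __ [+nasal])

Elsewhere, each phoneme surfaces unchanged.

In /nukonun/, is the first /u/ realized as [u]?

Yes

/u/ (between /n/ and /k/) fails the environment for rule 3, so it stays [u].
The actual realization is [u], which matches [u].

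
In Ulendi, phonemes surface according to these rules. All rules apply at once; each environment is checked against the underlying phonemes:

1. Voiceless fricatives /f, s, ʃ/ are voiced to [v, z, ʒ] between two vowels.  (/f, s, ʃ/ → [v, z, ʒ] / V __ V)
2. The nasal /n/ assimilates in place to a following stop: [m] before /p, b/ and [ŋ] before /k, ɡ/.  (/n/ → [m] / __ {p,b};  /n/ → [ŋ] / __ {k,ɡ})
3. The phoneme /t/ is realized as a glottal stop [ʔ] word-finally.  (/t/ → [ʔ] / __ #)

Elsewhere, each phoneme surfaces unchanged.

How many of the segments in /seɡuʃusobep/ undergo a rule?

Segments that undergo a rule: /ʃ/ → [ʒ] (rule 1); /s/ → [z] (rule 1).
All other segments surface unchanged.

2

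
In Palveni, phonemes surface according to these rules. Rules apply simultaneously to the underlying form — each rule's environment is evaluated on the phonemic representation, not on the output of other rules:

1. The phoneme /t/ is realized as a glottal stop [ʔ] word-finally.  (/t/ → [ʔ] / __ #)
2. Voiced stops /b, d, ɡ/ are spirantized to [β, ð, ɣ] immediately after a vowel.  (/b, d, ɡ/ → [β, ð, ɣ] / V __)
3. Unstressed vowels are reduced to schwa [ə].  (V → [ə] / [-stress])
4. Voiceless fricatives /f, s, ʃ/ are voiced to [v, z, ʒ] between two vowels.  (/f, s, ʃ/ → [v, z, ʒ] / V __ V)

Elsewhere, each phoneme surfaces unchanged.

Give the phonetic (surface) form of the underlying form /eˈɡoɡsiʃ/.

/e/ (word-initial) occurs in an unstressed syllable → [ə] by rule 3.
Rule 2 applies to /ɡ/ (between /e/ and /o/: immediately after a vowel) → [ɣ].
/o/ (between /ɡ/ and /ɡ/) is in the target of rule 3 but the environment (in an unstressed syllable) is not met → [o].
/ɡ/ (between /o/ and /s/): immediately after a vowel, so rule 2 applies → [ɣ].
/s/ — between /ɡ/ and /i/; rule 4 does not apply here → [s].
/i/ — between /s/ and /ʃ/, in an unstressed syllable — surfaces as [ə] (rule 3).
/ʃ/ — word-final; rule 4 does not apply here → [ʃ].

[əˈɣoɣsəʃ]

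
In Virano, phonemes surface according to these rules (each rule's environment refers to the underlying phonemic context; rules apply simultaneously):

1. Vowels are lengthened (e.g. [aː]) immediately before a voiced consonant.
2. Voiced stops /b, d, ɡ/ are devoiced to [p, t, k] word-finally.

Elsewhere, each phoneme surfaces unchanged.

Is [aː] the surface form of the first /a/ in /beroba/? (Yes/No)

No

/a/ — word-final; rule 1 does not apply here → [a].
The actual realization is [a], not [aː].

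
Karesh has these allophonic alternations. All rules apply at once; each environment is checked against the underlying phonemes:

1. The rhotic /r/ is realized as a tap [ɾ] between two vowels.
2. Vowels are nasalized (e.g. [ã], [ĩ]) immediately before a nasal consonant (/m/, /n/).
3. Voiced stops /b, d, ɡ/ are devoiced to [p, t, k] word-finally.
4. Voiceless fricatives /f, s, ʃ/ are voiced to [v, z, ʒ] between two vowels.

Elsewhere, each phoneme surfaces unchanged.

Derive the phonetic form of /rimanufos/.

/r/ — word-initial; rule 1 does not apply here → [r].
/i/ (between /r/ and /m/) occurs before a nasal consonant → [ĩ] by rule 2.
/m/ (between /i/ and /a/) is unaffected → [m].
/a/ — between /m/ and /n/, before a nasal consonant — surfaces as [ã] (rule 2).
/n/ stays [n].
/u/ (between /n/ and /f/) fails the environment for rule 2, so it stays [u].
/f/ — between /u/ and /o/, between two vowels — surfaces as [v] (rule 4).
/o/ — between /f/ and /s/; rule 2 does not apply here → [o].
/s/ — word-final; rule 4 does not apply here → [s].

[rĩmãnuvos]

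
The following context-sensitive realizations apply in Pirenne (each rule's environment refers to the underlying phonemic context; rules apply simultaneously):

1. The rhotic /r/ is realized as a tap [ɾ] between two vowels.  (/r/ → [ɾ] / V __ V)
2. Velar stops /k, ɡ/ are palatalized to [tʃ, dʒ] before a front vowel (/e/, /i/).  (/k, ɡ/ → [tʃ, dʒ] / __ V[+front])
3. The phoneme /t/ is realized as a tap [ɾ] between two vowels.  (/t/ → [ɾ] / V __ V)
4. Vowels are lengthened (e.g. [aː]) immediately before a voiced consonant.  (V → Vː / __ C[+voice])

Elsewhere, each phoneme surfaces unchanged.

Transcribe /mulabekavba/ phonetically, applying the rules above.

/m/ — not in any rule's target class → [m].
/u/ (between /m/ and /l/): before a voiced consonant, so rule 4 applies → [uː].
/l/ (between /u/ and /a/): no rule targets it → [l].
/a/ (between /l/ and /b/): before a voiced consonant, so rule 4 applies → [aː].
/b/ — not in any rule's target class → [b].
/e/ (between /b/ and /k/) fails the environment for rule 4, so it stays [e].
/k/ (between /e/ and /a/) fails the environment for rule 2, so it stays [k].
/a/ (between /k/ and /v/): before a voiced consonant, so rule 4 applies → [aː].
/v/ stays [v].
/b/ — not in any rule's target class → [b].
/a/ (word-final) is in the target of rule 4 but the environment (before a voiced consonant) is not met → [a].

[muːlaːbekaːvba]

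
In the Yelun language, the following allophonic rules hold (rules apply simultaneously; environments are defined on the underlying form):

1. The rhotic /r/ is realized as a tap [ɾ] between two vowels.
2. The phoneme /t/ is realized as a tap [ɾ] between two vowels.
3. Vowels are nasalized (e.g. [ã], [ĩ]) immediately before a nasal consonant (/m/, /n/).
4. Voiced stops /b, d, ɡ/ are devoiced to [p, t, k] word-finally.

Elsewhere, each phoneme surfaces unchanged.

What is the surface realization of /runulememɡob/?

[rũnulẽmẽmɡop]

/r/ (word-initial) is in the target of rule 1 but the environment (between two vowels) is not met → [r].
/u/ meets the environment for rule 3 (before a nasal consonant) → [ũ].
/n/ (between /u/ and /u/) is unaffected → [n].
/u/ (between /n/ and /l/): rule 3 targets it, but not before a nasal consonant → unchanged [u].
/l/ — not in any rule's target class → [l].
/e/ meets the environment for rule 3 (before a nasal consonant) → [ẽ].
/m/ (between /e/ and /e/) is unaffected → [m].
/e/ (between /m/ and /m/): before a nasal consonant, so rule 3 applies → [ẽ].
/m/ stays [m].
/ɡ/ — between /m/ and /o/; rule 4 does not apply here → [ɡ].
/o/ (between /ɡ/ and /b/) is in the target of rule 3 but the environment (before a nasal consonant) is not met → [o].
/b/ meets the environment for rule 4 (word-finally) → [p].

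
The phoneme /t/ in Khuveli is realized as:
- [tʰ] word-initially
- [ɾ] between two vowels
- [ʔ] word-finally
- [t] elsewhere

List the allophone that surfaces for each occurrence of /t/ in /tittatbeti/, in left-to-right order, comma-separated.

Occurrence 1 (position 1): word-initially → [tʰ].
Occurrence 2 (position 3): no conditioning environment matches → elsewhere allophone [t].
Occurrence 3 (position 4): no conditioning environment matches → elsewhere allophone [t].
Occurrence 4 (position 6): no conditioning environment matches → elsewhere allophone [t].
Occurrence 5 (position 9): between two vowels → [ɾ].

[tʰ], [t], [t], [t], [ɾ]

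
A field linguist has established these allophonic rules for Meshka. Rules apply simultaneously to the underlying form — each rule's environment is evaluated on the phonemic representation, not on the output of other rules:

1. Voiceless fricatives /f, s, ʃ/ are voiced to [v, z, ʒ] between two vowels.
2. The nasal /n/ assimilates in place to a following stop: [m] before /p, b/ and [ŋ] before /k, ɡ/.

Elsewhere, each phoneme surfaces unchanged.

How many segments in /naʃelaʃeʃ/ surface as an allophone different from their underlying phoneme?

2

Segments that undergo a rule: /ʃ/ → [ʒ] (rule 1); /ʃ/ → [ʒ] (rule 1).
All other segments surface unchanged.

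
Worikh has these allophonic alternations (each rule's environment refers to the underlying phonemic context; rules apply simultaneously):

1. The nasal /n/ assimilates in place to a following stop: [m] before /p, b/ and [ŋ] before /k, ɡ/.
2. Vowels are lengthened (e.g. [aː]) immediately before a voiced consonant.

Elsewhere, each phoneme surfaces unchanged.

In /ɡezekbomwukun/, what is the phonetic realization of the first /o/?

/o/ (between /b/ and /m/): before a voiced consonant, so rule 2 applies → [oː].

[oː]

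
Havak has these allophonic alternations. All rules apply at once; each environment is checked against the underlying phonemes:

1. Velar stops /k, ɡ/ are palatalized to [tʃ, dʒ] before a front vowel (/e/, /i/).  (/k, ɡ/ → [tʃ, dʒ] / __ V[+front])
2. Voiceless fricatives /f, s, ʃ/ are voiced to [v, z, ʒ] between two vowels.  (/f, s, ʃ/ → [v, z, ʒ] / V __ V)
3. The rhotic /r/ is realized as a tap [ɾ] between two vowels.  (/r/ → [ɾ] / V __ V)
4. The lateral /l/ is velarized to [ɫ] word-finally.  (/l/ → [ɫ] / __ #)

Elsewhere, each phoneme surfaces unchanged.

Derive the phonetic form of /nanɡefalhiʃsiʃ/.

[nandʒevalhiʃsiʃ]

/n/ (word-initial) is unaffected → [n].
/a/ (between /n/ and /n/): no rule targets it → [a].
/n/ — not in any rule's target class → [n].
/ɡ/ (between /n/ and /e/) occurs before a front vowel → [dʒ] by rule 1.
/e/ — not in any rule's target class → [e].
/f/ — between /e/ and /a/, between two vowels — surfaces as [v] (rule 2).
/a/ stays [a].
/l/ (between /a/ and /h/) fails the environment for rule 4, so it stays [l].
/h/ stays [h].
/i/ (between /h/ and /ʃ/) is unaffected → [i].
/ʃ/ (between /i/ and /s/) is in the target of rule 2 but the environment (between two vowels) is not met → [ʃ].
/s/ (between /ʃ/ and /i/) fails the environment for rule 2, so it stays [s].
/i/ (between /s/ and /ʃ/) is unaffected → [i].
/ʃ/ (word-final) fails the environment for rule 2, so it stays [ʃ].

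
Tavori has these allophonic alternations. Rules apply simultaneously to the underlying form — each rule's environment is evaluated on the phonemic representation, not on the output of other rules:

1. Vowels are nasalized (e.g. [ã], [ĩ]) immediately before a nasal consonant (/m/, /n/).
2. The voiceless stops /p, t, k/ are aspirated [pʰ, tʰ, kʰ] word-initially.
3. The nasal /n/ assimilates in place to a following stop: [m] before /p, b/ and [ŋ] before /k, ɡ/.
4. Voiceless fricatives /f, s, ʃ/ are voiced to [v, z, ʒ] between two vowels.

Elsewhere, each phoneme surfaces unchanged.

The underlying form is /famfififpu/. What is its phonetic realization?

[fãmfivifpu]

/f/ — word-initial; rule 4 does not apply here → [f].
/a/ — between /f/ and /m/, before a nasal consonant — surfaces as [ã] (rule 1).
/m/ stays [m].
/f/ — between /m/ and /i/; rule 4 does not apply here → [f].
/i/ (between /f/ and /f/) fails the environment for rule 1, so it stays [i].
/f/ (between /i/ and /i/): between two vowels, so rule 4 applies → [v].
/i/ — between /f/ and /f/; rule 1 does not apply here → [i].
/f/ (between /i/ and /p/): rule 4 targets it, but not between two vowels → unchanged [f].
/p/ (between /f/ and /u/) is in the target of rule 2 but the environment (word-initially) is not met → [p].
/u/ (word-final) fails the environment for rule 1, so it stays [u].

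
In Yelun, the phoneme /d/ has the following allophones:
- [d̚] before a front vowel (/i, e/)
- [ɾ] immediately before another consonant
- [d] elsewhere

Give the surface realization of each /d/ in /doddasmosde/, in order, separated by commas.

[d], [ɾ], [d], [d̚]

Occurrence 1 (position 1): no conditioning environment matches → elsewhere allophone [d].
Occurrence 2 (position 3): immediately before another consonant → [ɾ].
Occurrence 3 (position 4): no conditioning environment matches → elsewhere allophone [d].
Occurrence 4 (position 10): before a front vowel (/i, e/) → [d̚].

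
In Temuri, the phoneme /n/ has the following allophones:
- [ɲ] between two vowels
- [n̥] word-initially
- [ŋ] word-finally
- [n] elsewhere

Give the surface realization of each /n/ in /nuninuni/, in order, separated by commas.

[n̥], [ɲ], [ɲ], [ɲ]

Occurrence 1 (position 1): word-initially → [n̥].
Occurrence 2 (position 3): between two vowels → [ɲ].
Occurrence 3 (position 5): between two vowels → [ɲ].
Occurrence 4 (position 7): between two vowels → [ɲ].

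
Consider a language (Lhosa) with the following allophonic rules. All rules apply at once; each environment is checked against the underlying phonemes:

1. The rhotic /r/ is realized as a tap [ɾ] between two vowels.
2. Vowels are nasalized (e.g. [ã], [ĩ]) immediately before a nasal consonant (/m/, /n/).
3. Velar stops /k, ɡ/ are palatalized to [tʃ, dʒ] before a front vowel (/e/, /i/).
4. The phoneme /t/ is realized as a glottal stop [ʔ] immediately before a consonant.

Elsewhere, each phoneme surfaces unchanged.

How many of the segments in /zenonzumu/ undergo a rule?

3

Segments that undergo a rule: /e/ → [ẽ] (rule 2); /o/ → [õ] (rule 2); /u/ → [ũ] (rule 2).
All other segments surface unchanged.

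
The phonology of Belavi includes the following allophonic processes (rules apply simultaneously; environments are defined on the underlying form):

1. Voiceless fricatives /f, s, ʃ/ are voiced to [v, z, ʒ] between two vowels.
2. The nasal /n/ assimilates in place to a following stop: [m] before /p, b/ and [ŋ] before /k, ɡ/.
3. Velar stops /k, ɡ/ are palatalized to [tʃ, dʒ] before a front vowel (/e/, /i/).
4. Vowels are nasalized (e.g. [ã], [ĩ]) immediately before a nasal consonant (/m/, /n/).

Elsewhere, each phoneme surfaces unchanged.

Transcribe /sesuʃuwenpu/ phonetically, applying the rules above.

[sezuʒuwẽmpu]

/s/ — word-initial; rule 1 does not apply here → [s].
/e/ (between /s/ and /s/): rule 4 targets it, but not before a nasal consonant → unchanged [e].
/s/ (between /e/ and /u/) occurs between two vowels → [z] by rule 1.
/u/ — between /s/ and /ʃ/; rule 4 does not apply here → [u].
/ʃ/ meets the environment for rule 1 (between two vowels) → [ʒ].
/u/ (between /ʃ/ and /w/) fails the environment for rule 4, so it stays [u].
/w/ stays [w].
/e/ (between /w/ and /n/) occurs before a nasal consonant → [ẽ] by rule 4.
/n/ meets the environment for rule 2 (before a labial or velar stop) → [m].
/p/ — not in any rule's target class → [p].
/u/ (word-final): rule 4 targets it, but not before a nasal consonant → unchanged [u].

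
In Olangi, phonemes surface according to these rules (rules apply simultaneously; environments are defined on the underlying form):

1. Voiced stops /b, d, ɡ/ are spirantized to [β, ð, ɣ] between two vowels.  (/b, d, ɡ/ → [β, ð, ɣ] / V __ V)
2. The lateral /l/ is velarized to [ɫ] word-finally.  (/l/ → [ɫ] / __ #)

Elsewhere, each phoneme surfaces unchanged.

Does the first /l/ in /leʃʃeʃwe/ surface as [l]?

/l/ (word-initial) is in the target of rule 2 but the environment (word-finally) is not met → [l].
The actual realization is [l], which matches [l].

Yes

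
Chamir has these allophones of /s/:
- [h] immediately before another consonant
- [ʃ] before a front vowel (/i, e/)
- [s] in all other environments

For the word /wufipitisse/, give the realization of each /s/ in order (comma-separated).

Occurrence 1 (position 9): immediately before another consonant → [h].
Occurrence 2 (position 10): before a front vowel (/i, e/) → [ʃ].

[h], [ʃ]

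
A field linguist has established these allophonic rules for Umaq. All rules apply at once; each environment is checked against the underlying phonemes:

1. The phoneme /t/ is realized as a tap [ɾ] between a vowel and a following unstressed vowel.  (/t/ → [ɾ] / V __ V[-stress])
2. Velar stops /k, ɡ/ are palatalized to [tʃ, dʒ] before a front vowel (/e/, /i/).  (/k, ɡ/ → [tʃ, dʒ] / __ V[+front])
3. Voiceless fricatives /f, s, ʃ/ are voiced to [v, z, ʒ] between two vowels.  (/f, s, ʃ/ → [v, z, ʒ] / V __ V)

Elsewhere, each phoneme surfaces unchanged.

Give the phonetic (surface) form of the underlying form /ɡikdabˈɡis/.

[dʒikdabˈdʒis]

/ɡ/ (word-initial) occurs before a front vowel → [dʒ] by rule 2.
/i/ (between /ɡ/ and /k/): no rule targets it → [i].
/k/ (between /i/ and /d/) fails the environment for rule 2, so it stays [k].
/d/ stays [d].
/a/ (between /d/ and /b/) is unaffected → [a].
/b/ (between /a/ and /ɡ/) is unaffected → [b].
/ɡ/ meets the environment for rule 2 (before a front vowel) → [dʒ].
/i/ (between /ɡ/ and /s/) is unaffected → [i].
/s/ (word-final) is in the target of rule 3 but the environment (between two vowels) is not met → [s].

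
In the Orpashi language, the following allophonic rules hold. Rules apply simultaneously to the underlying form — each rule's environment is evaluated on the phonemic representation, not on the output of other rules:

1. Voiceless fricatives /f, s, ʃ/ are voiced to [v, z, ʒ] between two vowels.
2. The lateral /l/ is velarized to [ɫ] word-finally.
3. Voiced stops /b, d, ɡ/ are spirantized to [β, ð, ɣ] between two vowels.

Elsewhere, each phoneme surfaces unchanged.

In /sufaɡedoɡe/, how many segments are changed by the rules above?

4

Segments that undergo a rule: /f/ → [v] (rule 1); /ɡ/ → [ɣ] (rule 3); /d/ → [ð] (rule 3); /ɡ/ → [ɣ] (rule 3).
All other segments surface unchanged.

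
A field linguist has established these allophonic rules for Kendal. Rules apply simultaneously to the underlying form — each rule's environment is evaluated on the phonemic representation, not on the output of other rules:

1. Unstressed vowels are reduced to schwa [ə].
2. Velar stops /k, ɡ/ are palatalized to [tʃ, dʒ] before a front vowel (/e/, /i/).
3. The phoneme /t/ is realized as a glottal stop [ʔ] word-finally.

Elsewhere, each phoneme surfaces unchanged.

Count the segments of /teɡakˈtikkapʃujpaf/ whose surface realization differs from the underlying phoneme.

Segments that undergo a rule: /e/ → [ə] (rule 1); /a/ → [ə] (rule 1); /a/ → [ə] (rule 1); /u/ → [ə] (rule 1); /a/ → [ə] (rule 1).
All other segments surface unchanged.

5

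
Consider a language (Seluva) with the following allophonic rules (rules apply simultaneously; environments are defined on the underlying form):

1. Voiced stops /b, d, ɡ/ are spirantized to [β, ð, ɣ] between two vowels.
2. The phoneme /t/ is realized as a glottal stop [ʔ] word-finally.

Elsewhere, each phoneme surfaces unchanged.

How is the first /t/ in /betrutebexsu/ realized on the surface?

/t/ (between /e/ and /r/) fails the environment for rule 2, so it stays [t].

[t]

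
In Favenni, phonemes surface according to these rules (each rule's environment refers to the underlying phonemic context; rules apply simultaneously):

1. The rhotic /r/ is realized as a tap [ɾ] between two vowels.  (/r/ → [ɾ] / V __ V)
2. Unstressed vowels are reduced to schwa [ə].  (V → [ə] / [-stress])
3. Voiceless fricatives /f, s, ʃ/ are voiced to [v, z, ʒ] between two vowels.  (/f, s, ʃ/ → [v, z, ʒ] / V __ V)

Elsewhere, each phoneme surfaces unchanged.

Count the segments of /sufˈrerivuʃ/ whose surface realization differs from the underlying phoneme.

Segments that undergo a rule: /u/ → [ə] (rule 2); /r/ → [ɾ] (rule 1); /i/ → [ə] (rule 2); /u/ → [ə] (rule 2).
All other segments surface unchanged.

4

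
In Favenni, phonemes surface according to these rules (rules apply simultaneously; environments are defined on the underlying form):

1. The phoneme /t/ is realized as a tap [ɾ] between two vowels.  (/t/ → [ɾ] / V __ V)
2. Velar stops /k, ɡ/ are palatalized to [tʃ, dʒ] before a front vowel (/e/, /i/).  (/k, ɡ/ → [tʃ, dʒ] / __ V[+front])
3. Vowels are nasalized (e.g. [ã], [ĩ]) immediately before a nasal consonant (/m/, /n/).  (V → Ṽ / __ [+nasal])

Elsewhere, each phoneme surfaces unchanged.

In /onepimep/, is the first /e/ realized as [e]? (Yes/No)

/e/ — between /n/ and /p/; rule 3 does not apply here → [e].
The actual realization is [e], which matches [e].

Yes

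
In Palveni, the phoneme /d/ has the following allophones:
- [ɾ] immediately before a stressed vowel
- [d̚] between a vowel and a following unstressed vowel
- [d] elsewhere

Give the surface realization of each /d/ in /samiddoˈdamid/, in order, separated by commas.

[d], [d], [ɾ], [d]

Occurrence 1 (position 5): no conditioning environment matches → elsewhere allophone [d].
Occurrence 2 (position 6): no conditioning environment matches → elsewhere allophone [d].
Occurrence 3 (position 8): immediately before a stressed vowel → [ɾ].
Occurrence 4 (position 12): no conditioning environment matches → elsewhere allophone [d].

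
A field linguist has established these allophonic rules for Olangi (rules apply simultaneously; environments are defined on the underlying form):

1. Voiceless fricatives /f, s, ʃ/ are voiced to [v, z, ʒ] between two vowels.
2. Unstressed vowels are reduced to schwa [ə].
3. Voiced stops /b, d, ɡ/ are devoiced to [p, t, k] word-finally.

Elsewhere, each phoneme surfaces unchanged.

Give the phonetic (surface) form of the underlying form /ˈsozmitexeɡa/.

/s/ — word-initial; rule 1 does not apply here → [s].
/o/ (between /s/ and /z/): rule 2 targets it, but not in an unstressed syllable → unchanged [o].
/z/ (between /o/ and /m/): no rule targets it → [z].
/m/ (between /z/ and /i/) is unaffected → [m].
/i/ — between /m/ and /t/, in an unstressed syllable — surfaces as [ə] (rule 2).
/t/ stays [t].
/e/ — between /t/ and /x/, in an unstressed syllable — surfaces as [ə] (rule 2).
/x/ (between /e/ and /e/) is unaffected → [x].
/e/ (between /x/ and /ɡ/) occurs in an unstressed syllable → [ə] by rule 2.
/ɡ/ (between /e/ and /a/): rule 3 targets it, but not word-finally → unchanged [ɡ].
/a/ (word-final) occurs in an unstressed syllable → [ə] by rule 2.

[ˈsozmətəxəɡə]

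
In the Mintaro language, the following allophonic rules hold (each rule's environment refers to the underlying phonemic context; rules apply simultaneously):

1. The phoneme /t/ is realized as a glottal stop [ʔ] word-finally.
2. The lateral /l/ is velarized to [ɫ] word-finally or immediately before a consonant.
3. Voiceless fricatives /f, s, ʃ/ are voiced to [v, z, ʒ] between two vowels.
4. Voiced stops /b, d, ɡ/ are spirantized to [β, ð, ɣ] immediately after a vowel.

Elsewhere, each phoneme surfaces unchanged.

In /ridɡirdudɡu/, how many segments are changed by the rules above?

Segments that undergo a rule: /d/ → [ð] (rule 4); /d/ → [ð] (rule 4).
All other segments surface unchanged.

2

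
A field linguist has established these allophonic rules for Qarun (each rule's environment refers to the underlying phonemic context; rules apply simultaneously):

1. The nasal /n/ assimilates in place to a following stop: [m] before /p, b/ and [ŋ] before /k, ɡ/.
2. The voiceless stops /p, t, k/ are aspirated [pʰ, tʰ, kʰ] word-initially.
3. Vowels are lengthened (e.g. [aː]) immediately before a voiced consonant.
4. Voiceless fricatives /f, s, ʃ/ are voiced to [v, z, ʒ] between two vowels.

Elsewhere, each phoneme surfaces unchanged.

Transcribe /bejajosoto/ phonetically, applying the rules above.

/e/ (between /b/ and /j/): before a voiced consonant, so rule 3 applies → [eː].
/a/ (between /j/ and /j/): before a voiced consonant, so rule 3 applies → [aː].
/o/ (between /j/ and /s/): rule 3 targets it, but not before a voiced consonant → unchanged [o].
/s/ meets the environment for rule 4 (between two vowels) → [z].
/o/ (between /s/ and /t/) fails the environment for rule 3, so it stays [o].
/t/ (between /o/ and /o/): rule 2 targets it, but not word-initially → unchanged [t].
/o/ (word-final) is in the target of rule 3 but the environment (before a voiced consonant) is not met → [o].

[beːjaːjozoto]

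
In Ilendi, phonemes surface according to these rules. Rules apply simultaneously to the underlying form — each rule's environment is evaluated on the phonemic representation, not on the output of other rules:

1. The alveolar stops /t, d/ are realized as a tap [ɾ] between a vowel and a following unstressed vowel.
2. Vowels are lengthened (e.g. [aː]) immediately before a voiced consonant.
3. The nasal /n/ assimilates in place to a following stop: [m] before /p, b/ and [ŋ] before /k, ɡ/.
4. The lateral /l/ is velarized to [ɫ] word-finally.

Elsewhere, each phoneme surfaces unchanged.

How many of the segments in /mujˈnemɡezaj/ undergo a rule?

4

Segments that undergo a rule: /u/ → [uː] (rule 2); /e/ → [eː] (rule 2); /e/ → [eː] (rule 2); /a/ → [aː] (rule 2).
All other segments surface unchanged.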